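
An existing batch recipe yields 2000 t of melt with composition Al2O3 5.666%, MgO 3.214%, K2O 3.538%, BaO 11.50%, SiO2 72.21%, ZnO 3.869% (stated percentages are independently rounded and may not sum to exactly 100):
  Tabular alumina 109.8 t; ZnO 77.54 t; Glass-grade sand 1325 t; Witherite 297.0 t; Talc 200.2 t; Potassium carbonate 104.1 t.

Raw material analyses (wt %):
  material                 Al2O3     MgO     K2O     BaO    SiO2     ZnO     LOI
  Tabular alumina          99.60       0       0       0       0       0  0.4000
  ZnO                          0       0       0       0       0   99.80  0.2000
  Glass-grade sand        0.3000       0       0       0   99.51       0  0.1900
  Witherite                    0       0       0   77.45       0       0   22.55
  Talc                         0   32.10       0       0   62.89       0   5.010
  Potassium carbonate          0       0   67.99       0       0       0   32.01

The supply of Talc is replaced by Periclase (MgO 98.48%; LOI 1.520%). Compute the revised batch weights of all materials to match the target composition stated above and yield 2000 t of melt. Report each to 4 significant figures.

The intermediate values appear rounded to four significant digits in the printout; every computation holds full float precision through the solve. A single rounding completes each reported number — the derived quantities, which include net glass mass, totals, yield, LOI, the six compositions, are recomputed at full precision, as set out in problem or answer, from the batch weights on 2000 t of glass.
Per-oxide target masses for 2000 t melt:
  Al2O3: 5.666% × 2000 = 113.3 t
  MgO: 3.214% × 2000 = 64.28 t
  K2O: 3.538% × 2000 = 70.76 t
  BaO: 11.50% × 2000 = 230.0 t
  SiO2: 72.21% × 2000 = 1444 t
  ZnO: 3.869% × 2000 = 77.38 t
A balance pass over the oxides, using the reported weights, relative to the basis at hand (every target is met by its sum given rounding of the digits):
  Al2O3: 109.4·0.9960 + 1451·0.003000 = 113.3 t (target 113.3 t)
  MgO: 65.27·0.9848 = 64.28 t (target 64.28 t)
  K2O: 104.1·0.6799 = 70.78 t (target 70.76 t)
  BaO: 297.0·0.7745 = 230.0 t (target 230.0 t)
  SiO2: 1451·0.9951 = 1444 t (target 1444 t)
  ZnO: 77.54·0.9980 = 77.38 t (target 77.38 t)
Glass-mass closure: Σ batch − LOI loss = 2000 t (targets for the oxides total 2000 t; versus the stated basis of 2000 t — a pure rounding effect).
Batch total: Σ batch = 2104 t; Σ batch·LOI gives LOI loss = 104.6 t; the yield ratio, glass ÷ batch: 95.03%.

Revised batch per 2000 t melt:
  Tabular alumina: 109.4 t
  ZnO: 77.54 t
  Glass-grade sand: 1451 t
  Witherite: 297.0 t
  Periclase: 65.27 t
  Potassium carbonate: 104.1 t
Total batch = 2104 t; LOI loss = 104.6 t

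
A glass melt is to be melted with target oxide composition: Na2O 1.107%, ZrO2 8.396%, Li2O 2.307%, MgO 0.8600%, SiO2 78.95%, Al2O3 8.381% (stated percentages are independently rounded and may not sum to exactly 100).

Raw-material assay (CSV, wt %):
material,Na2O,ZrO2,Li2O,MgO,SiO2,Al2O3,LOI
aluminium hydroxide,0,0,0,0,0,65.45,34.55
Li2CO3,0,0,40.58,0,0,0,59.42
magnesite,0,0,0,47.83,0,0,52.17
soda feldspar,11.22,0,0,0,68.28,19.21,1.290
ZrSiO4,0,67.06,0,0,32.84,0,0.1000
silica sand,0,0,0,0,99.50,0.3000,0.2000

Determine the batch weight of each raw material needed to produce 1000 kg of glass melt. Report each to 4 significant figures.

Batch per 1000 kg glass melt:
  aluminium hydroxide: 95.96 kg
  Li2CO3: 56.85 kg
  magnesite: 17.98 kg
  soda feldspar: 98.66 kg
  ZrSiO4: 125.2 kg
  silica sand: 684.4 kg
Total batch = 1079 kg; LOI loss = 79.08 kg; yield = 92.67%

The working math maintains full precision in all steps. The intermediate values are shown rounded off to 4 significant digits between the steps; a single rounding completes each reported value — the derived quantities, which include the six compositions, the yield, ignition loss, the totals, net glass mass, are recomputed at full float precision, as they appear in the problem or answer text, from the weighed amounts at 1000 kg of glass.
Oxide mass targets, per 1000 kg glass melt:
  Na2O: 1.107% × 1000 = 11.07 kg
  ZrO2: 8.396% × 1000 = 83.96 kg
  Li2O: 2.307% × 1000 = 23.07 kg
  MgO: 0.8600% × 1000 = 8.600 kg
  SiO2: 78.95% × 1000 = 789.5 kg
  Al2O3: 8.381% × 1000 = 83.81 kg
Balance tally, oxide-wise, given the weights on record, for the quoted basis mass (summed amounts equal target values exact up to rounding of places):
  Na2O: 98.66·0.1122 = 11.07 kg (target 11.07 kg)
  ZrO2: 125.2·0.6706 = 83.96 kg (target 83.96 kg)
  Li2O: 56.85·0.4058 = 23.07 kg (target 23.07 kg)
  MgO: 17.98·0.4783 = 8.600 kg (target 8.600 kg)
  SiO2: 98.66·0.6828 + 125.2·0.3284 + 684.4·0.9950 = 789.5 kg (target 789.5 kg)
  Al2O3: 95.96·0.6545 + 98.66·0.1921 + 684.4·0.003000 = 83.81 kg (target 83.81 kg)
Auditing the glass mass value: the batch minus its LOI: 1000 kg (the Σ of target masses is 1000 kg; against the stated basis, 1000 kg — deltas are rounding alone).
Batch total: Σ batch = 1079 kg; LOI loss = Σ batch·LOI = 79.08 kg; yield = glass ÷ total batch = 92.67%.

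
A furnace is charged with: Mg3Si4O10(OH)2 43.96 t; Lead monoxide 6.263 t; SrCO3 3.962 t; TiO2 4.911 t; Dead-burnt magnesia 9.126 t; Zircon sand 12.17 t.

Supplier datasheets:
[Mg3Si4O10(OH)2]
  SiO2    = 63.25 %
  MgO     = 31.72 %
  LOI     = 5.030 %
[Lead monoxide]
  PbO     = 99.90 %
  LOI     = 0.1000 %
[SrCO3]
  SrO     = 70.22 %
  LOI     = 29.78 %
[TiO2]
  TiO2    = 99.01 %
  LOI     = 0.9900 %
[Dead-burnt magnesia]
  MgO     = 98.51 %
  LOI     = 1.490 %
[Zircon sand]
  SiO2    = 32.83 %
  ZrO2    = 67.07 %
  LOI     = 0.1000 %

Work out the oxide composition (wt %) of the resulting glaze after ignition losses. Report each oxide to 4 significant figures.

Glass mass = 76.80 t (batch 80.39 − LOI 3.594).
Composition: PbO 8.147%, SiO2 41.41%, MgO 29.86%, SrO 3.623%, TiO2 6.331%, ZrO2 10.63%

Rounding to four significant digits extends to each intermediate as displayed; every computation keeps full float precision throughout. A single rounding produces each reported number; derived quantities (yield, net glass mass, six oxide percentages, LOI, the totals) are rebuilt in exact precision starting from the weights at 76.80 t of glass exactly as shown in the problem or the answer.
Per-oxide mass from batch:
  PbO: 6.263·0.9990 = 6.257 t
  SiO2: 43.96·0.6325 + 12.17·0.3283 = 31.80 t
  MgO: 43.96·0.3172 + 9.126·0.9851 = 22.93 t
  SrO: 3.962·0.7022 = 2.782 t
  TiO2: 4.911·0.9901 = 4.862 t
  ZrO2: 12.17·0.6707 = 8.162 t
LOI: 43.96·0.05030 + 6.263·0.001000 + 3.962·0.2978 + 4.911·0.009900 + 9.126·0.01490 + 12.17·0.001000 = 3.594 t
batch − LOI leaves glass = 80.39 − 3.594 = 76.80 t (= the summed oxide contributions)
wt % = 100 × oxide mass / glass mass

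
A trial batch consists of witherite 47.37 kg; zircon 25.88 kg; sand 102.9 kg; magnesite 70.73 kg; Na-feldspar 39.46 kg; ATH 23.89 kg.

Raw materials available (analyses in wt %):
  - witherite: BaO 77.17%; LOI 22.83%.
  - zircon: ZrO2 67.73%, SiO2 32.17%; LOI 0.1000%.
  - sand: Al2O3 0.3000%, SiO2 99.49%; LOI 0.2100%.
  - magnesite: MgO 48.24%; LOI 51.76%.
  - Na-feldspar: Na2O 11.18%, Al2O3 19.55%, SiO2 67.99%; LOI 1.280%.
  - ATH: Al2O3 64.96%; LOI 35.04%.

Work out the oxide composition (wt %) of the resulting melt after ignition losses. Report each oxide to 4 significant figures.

Intermediates are rounded off to 4 significant figures when quoted. All internal work runs at full float precision from start to finish — a single rounding completes every reported figure. The derived quantities are re-derived using the weight values per 253.7 kg of glass in full precision (the six compositions, the totals, LOI, glass mass, yield) exactly as printed in either problem or answer.
Oxide masses out of the charge:
  ZrO2: 25.88·0.6773 = 17.53 kg
  Na2O: 39.46·0.1118 = 4.412 kg
  BaO: 47.37·0.7717 = 36.56 kg
  Al2O3: 102.9·0.003000 + 39.46·0.1955 + 23.89·0.6496 = 23.54 kg
  SiO2: 25.88·0.3217 + 102.9·0.9949 + 39.46·0.6799 = 137.5 kg
  MgO: 70.73·0.4824 = 34.12 kg
LOI: 47.37·0.2283 + 25.88·0.001000 + 102.9·0.002100 + 70.73·0.5176 + 39.46·0.01280 + 23.89·0.3504 = 56.54 kg
The glass mass, total less LOI, = 310.2 − 56.54 = 253.7 kg (matching Σ of the oxides)
oxide / glass × 100 gives the wt %

Glass mass = 253.7 kg (batch 310.2 − LOI 56.54).
Composition: ZrO2 6.909%, Na2O 1.739%, BaO 14.41%, Al2O3 9.280%, SiO2 54.21%, MgO 13.45%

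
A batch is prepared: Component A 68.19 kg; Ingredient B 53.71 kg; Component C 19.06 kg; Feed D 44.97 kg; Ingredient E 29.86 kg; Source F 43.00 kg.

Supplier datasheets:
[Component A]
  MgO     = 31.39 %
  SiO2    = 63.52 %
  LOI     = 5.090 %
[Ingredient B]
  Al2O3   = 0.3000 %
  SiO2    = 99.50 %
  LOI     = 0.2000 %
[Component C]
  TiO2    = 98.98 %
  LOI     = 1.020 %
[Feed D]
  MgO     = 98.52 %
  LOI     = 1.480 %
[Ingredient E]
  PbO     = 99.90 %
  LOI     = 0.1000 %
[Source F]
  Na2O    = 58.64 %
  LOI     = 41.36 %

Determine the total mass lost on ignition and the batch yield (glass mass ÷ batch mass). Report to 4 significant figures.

LOI loss = 22.25 kg; glass = 236.5 kg; yield = 91.40%

Each numeric step keeps exact precision through every step; working values appear rounded to four significant digits as written — a single rounding finalizes each reported value; derived quantities, including the yield, LOI, the totals, the six compositions, glass mass, are rebuilt using the weight values on 236.5 kg of glass at exact precision exactly as printed in the question or the answer.
Per-material ignition loss:
  Component A: 68.19 × 0.05090 = 3.471 kg
  Ingredient B: 53.71 × 0.002000 = 0.1074 kg
  Component C: 19.06 × 0.01020 = 0.1944 kg
  Feed D: 44.97 × 0.01480 = 0.6656 kg
  Ingredient E: 29.86 × 0.001000 = 0.02986 kg
  Source F: 43.00 × 0.4136 = 17.78 kg
Total LOI = 22.25 kg
Glass = batch − LOI = 258.8 − 22.25 = 236.5 kg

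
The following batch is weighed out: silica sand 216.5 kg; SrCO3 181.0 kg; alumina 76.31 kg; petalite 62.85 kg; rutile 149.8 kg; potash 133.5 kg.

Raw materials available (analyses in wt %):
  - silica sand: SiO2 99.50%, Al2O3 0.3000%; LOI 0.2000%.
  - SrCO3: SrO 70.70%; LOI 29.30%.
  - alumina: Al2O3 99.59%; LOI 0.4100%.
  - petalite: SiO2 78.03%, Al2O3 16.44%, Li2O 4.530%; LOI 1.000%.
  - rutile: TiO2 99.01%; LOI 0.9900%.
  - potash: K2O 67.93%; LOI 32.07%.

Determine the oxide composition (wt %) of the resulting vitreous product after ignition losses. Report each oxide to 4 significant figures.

Glass mass = 721.3 kg (batch 820.0 − LOI 98.70).
Composition: TiO2 20.56%, SiO2 36.67%, Al2O3 12.06%, Li2O 0.3947%, SrO 17.74%, K2O 12.57%

All internal work holds exact precision from start to finish — intermediates are shown rounded to four significant figures between the steps — a single rounding yields each reported result; the derived quantities are computed from the weighed amounts on 721.3 kg of glass at full precision (the totals, six oxide percentages, LOI, the yield, net glass mass), as they appear in the problem or answer text.
Oxide-by-oxide delivered mass:
  TiO2: 149.8·0.9901 = 148.3 kg
  SiO2: 216.5·0.9950 + 62.85·0.7803 = 264.5 kg
  Al2O3: 216.5·0.003000 + 76.31·0.9959 + 62.85·0.1644 = 86.98 kg
  Li2O: 62.85·0.04530 = 2.847 kg
  SrO: 181.0·0.7070 = 128.0 kg
  K2O: 133.5·0.6793 = 90.69 kg
LOI: 216.5·0.002000 + 181.0·0.2930 + 76.31·0.004100 + 62.85·0.01000 + 149.8·0.009900 + 133.5·0.3207 = 98.70 kg
Net of LOI, the glass mass = 820.0 − 98.70 = 721.3 kg (matching Σ of the oxides)
oxide / glass × 100 gives the wt %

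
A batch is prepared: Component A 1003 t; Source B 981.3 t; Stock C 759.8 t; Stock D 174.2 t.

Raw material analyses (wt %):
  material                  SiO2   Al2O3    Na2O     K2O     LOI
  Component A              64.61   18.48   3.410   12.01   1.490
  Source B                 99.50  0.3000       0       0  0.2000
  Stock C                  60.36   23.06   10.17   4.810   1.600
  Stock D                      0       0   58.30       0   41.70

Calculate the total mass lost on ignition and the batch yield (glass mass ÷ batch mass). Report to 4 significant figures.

Full precision is kept in all steps; values along the way are displayed with 4-significant-digit rounding in the printout. A single rounding finalizes every reported value — all derived quantities (the four compositions, LOI, the totals, glass mass, yield) are rebuilt in full precision starting from the weights on 2817 t of glass, as written in the question or the answer.
LOI of each material in turn:
  Component A: 1003 × 0.01490 = 14.94 t
  Source B: 981.3 × 0.002000 = 1.963 t
  Stock C: 759.8 × 0.01600 = 12.16 t
  Stock D: 174.2 × 0.4170 = 72.64 t
Total LOI = 101.7 t
Glass = batch − LOI = 2918 − 101.7 = 2817 t

LOI loss = 101.7 t; glass = 2817 t; yield = 96.51%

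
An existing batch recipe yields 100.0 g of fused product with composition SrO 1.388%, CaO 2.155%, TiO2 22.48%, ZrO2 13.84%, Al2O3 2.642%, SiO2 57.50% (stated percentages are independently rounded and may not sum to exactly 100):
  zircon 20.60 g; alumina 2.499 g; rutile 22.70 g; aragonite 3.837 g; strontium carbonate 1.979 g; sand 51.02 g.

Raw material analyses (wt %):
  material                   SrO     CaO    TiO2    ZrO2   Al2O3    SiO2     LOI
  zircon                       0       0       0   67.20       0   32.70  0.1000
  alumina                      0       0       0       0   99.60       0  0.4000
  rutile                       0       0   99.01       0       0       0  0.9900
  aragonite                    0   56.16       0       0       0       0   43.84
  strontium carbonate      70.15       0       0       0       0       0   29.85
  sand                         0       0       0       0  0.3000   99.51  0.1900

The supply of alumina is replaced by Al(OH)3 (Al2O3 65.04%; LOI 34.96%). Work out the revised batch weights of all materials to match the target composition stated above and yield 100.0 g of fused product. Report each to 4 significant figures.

The working math keeps full precision in all steps. Values along the way appear (rounded to 4 significant digits) in the working — a single rounding completes every reported value — the derived quantities are recomputed at full precision (glass mass, the totals, ignition loss, six oxide percentages, yield) from the batch weights per 100.0 g of glass as quoted within question or answer.
Per-oxide target masses for 100.0 g fused product:
  SrO: 1.388% × 100.0 = 1.388 g
  CaO: 2.155% × 100.0 = 2.155 g
  TiO2: 22.48% × 100.0 = 22.48 g
  ZrO2: 13.84% × 100.0 = 13.84 g
  Al2O3: 2.642% × 100.0 = 2.642 g
  SiO2: 57.50% × 100.0 = 57.50 g
Mass-balance tally per oxide working from each reported weight, relative to the basis at hand (sum by sum, the targets are met once rounding is allowed for):
  SrO: 1.979·0.7015 = 1.388 g (target 1.388 g)
  CaO: 3.837·0.5616 = 2.155 g (target 2.155 g)
  TiO2: 22.70·0.9901 = 22.48 g (target 22.48 g)
  ZrO2: 20.60·0.6720 = 13.84 g (target 13.84 g)
  Al2O3: 3.827·0.6504 + 51.02·0.003000 = 2.642 g (target 2.642 g)
  SiO2: 20.60·0.3270 + 51.02·0.9951 = 57.51 g (target 57.50 g)
Glass-mass sanity pass: total batch − LOI = 100.0 g (per-oxide target masses sum to 100.0 g; basis as stated: 100.0 g — deltas are rounding alone).
Batch grand total — Σ batch = 104.0 g; Σ batch·LOI gives LOI loss = 3.953 g; the yield ratio, glass ÷ batch: 96.20%.

Revised batch per 100.0 g fused product:
  zircon: 20.60 g
  Al(OH)3: 3.827 g
  rutile: 22.70 g
  aragonite: 3.837 g
  strontium carbonate: 1.979 g
  sand: 51.02 g
Total batch = 104.0 g; LOI loss = 3.953 g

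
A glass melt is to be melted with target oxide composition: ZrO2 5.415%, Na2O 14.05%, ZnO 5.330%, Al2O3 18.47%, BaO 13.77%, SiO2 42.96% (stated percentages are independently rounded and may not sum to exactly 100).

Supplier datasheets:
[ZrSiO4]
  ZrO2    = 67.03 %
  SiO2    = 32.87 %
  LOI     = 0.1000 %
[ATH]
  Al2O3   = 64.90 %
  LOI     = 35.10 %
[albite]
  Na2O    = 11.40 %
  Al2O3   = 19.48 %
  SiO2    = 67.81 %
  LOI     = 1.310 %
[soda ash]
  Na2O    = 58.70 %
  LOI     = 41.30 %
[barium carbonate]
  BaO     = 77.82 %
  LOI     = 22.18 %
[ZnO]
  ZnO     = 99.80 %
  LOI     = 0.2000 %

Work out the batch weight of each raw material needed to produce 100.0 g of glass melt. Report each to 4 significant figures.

Batch per 100.0 g glass melt:
  ZrSiO4: 8.078 g
  ATH: 10.62 g
  albite: 59.44 g
  soda ash: 12.39 g
  barium carbonate: 17.69 g
  ZnO: 5.341 g
Total batch = 113.6 g; LOI loss = 13.57 g; yield = 88.05%

The whole derivation keeps exact precision from start to finish; the intermediate values are printed (rounded to four significant digits) in the working. Each reported number takes just one rounding. Derived quantities (totals, the six compositions, LOI, the yield, glass mass) are carried starting from the weights per 100.0 g of glass at exact precision, as given in the question or the answer.
Oxide mass targets, per 100.0 g glass melt:
  ZrO2: 5.415% × 100.0 = 5.415 g
  Na2O: 14.05% × 100.0 = 14.05 g
  ZnO: 5.330% × 100.0 = 5.330 g
  Al2O3: 18.47% × 100.0 = 18.47 g
  BaO: 13.77% × 100.0 = 13.77 g
  SiO2: 42.96% × 100.0 = 42.96 g
Per-oxide balance check with the batch weights as given, against the basis in use (oxide sums agree with the targets within answer rounding):
  ZrO2: 8.078·0.6703 = 5.415 g (target 5.415 g)
  Na2O: 59.44·0.1140 + 12.39·0.5870 = 14.05 g (target 14.05 g)
  ZnO: 5.341·0.9980 = 5.330 g (target 5.330 g)
  Al2O3: 10.62·0.6490 + 59.44·0.1948 = 18.47 g (target 18.47 g)
  BaO: 17.69·0.7782 = 13.77 g (target 13.77 g)
  SiO2: 8.078·0.3287 + 59.44·0.6781 = 42.96 g (target 42.96 g)
Auditing the glass mass value: net batch after ignition = 99.99 g (summing oxide targets gives 100.0 g; basis as stated: 100.0 g — any gap is answer rounding).
Summing the batch: Σ batch = 113.6 g; LOI loss = Σ batch·LOI = 13.57 g; the yield ratio, glass ÷ batch: 88.05%.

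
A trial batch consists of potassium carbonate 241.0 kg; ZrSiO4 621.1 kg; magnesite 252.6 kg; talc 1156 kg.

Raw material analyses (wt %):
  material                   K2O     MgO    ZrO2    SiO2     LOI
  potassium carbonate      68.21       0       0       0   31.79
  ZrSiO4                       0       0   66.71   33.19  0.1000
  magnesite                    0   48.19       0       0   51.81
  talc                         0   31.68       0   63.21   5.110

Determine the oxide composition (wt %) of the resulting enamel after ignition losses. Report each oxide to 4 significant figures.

Glass mass = 2004 kg (batch 2271 − LOI 267.2).
Composition: K2O 8.205%, MgO 24.35%, ZrO2 20.68%, SiO2 46.76%

The working math carries full precision in every operation; the intermediate values are displayed (rounded to four significant figures) within the worked lines; each reported value takes just one rounding — the derived quantities (the totals, glass mass, four oxide percentages, the yield, ignition loss) are rebuilt from the weighed amounts on 2004 kg of glass at exact precision, as quoted within the problem or the answer.
Delivered oxide masses:
  K2O: 241.0·0.6821 = 164.4 kg
  MgO: 252.6·0.4819 + 1156·0.3168 = 487.9 kg
  ZrO2: 621.1·0.6671 = 414.3 kg
  SiO2: 621.1·0.3319 + 1156·0.6321 = 936.9 kg
LOI: 241.0·0.3179 + 621.1·0.001000 + 252.6·0.5181 + 1156·0.05110 = 267.2 kg
The glass mass, total less LOI, = 2271 − 267.2 = 2004 kg (the oxide masses sum to this)
oxide / glass × 100 gives the wt %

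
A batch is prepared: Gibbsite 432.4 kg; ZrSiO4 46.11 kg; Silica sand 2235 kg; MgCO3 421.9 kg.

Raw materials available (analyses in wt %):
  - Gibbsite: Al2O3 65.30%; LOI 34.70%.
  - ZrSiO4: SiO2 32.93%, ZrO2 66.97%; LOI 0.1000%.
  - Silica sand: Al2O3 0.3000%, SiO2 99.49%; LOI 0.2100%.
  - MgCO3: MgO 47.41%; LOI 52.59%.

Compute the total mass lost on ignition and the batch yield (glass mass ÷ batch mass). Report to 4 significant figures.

LOI loss = 376.7 kg; glass = 2759 kg; yield = 87.99%

Each numeric step runs at full float precision from first step to last; mid-chain values are displayed rounded to 4 significant figures in the printout — each reported number receives exactly one rounding — the derived quantities (totals, ignition loss, the four compositions, the yield, glass mass) are re-derived using the weight values at 2759 kg of glass in full float precision, as written in the problem or answer text.
Per-material ignition loss:
  Gibbsite: 432.4 × 0.3470 = 150.0 kg
  ZrSiO4: 46.11 × 0.001000 = 0.04611 kg
  Silica sand: 2235 × 0.002100 = 4.693 kg
  MgCO3: 421.9 × 0.5259 = 221.9 kg
Total LOI = 376.7 kg
Glass = batch − LOI = 3135 − 376.7 = 2759 kg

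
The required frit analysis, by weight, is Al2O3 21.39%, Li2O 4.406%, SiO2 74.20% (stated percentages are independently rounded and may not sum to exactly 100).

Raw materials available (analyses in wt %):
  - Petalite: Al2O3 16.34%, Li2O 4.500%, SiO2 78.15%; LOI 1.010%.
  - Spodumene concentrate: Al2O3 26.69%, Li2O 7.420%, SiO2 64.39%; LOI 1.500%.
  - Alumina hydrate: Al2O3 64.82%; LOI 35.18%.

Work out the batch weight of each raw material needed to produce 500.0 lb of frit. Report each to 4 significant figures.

Every computation holds full float precision from start to finish — working values are shown rounded off to 4 significant figures across the worked steps. Each reported result is rounded exactly once — derived quantities are rebuilt from the weighed amounts for 500.0 lb of glass at full float precision (glass mass, the yield, the three compositions, ignition loss, totals) as set out in the problem or the answer.
Oxide-by-oxide targets in 500.0 lb frit:
  Al2O3: 21.39% × 500.0 = 107.0 lb
  Li2O: 4.406% × 500.0 = 22.03 lb
  SiO2: 74.20% × 500.0 = 371.0 lb
A balance pass over the oxides, on the weights just shown, relative to the basis at hand (summed amounts equal target values modulo rounding of the values):
  Al2O3: 459.9·0.1634 + 17.97·0.2669 + 41.66·0.6482 = 106.9 lb (target 107.0 lb)
  Li2O: 459.9·0.04500 + 17.97·0.07420 = 22.03 lb (target 22.03 lb)
  SiO2: 459.9·0.7815 + 17.97·0.6439 = 371.0 lb (target 371.0 lb)
Glass-mass sanity pass: Σ batch − LOI loss = 500.0 lb (the targets, summed, come to 500.0 lb; stated basis 500.0 lb — deltas are rounding alone).
Batch total: Σ batch = 519.5 lb; Σ batch·LOI gives LOI loss = 19.57 lb; as yield: glass ÷ batch → 96.23%.

Batch per 500.0 lb frit:
  Petalite: 459.9 lb
  Spodumene concentrate: 17.97 lb
  Alumina hydrate: 41.66 lb
Total batch = 519.5 lb; LOI loss = 19.57 lb; yield = 96.23%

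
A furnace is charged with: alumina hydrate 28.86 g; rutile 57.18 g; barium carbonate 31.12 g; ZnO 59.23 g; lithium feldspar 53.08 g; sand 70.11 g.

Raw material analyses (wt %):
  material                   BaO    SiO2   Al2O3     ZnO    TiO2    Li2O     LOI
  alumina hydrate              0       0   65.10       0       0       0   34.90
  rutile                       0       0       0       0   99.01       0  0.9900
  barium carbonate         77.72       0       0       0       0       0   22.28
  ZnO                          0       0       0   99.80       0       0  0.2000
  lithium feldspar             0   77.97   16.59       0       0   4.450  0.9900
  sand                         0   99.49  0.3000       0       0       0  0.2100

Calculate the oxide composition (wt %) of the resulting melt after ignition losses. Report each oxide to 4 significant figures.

Glass mass = 281.2 g (batch 299.6 − LOI 18.36).
Composition: BaO 8.601%, SiO2 39.52%, Al2O3 9.887%, ZnO 21.02%, TiO2 20.13%, Li2O 0.8399%

Intermediates appear rounded off to 4 significant figures in the working — each numeric step holds full float precision through every step; every reported value takes exactly one rounding; the derived quantities (six oxide percentages, glass mass, LOI, totals, the yield) are rebuilt in exact precision starting from the weights on 281.2 g of glass precisely as stated by the problem or the answer.
Delivered oxide masses:
  BaO: 31.12·0.7772 = 24.19 g
  SiO2: 53.08·0.7797 + 70.11·0.9949 = 111.1 g
  Al2O3: 28.86·0.6510 + 53.08·0.1659 + 70.11·0.003000 = 27.80 g
  ZnO: 59.23·0.9980 = 59.11 g
  TiO2: 57.18·0.9901 = 56.61 g
  Li2O: 53.08·0.04450 = 2.362 g
LOI: 28.86·0.3490 + 57.18·0.009900 + 31.12·0.2228 + 59.23·0.002000 + 53.08·0.009900 + 70.11·0.002100 = 18.36 g
Resulting glass, batch − LOI: 299.6 − 18.36 = 281.2 g (equal to the oxide-mass sum)
wt %: oxide over glass, times 100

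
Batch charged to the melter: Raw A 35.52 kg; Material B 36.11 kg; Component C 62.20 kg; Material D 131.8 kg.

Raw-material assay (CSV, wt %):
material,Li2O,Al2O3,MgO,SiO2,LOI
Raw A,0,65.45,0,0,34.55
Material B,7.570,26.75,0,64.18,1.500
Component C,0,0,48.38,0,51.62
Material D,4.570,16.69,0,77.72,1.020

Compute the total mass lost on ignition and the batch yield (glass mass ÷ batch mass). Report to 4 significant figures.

LOI loss = 46.27 kg; glass = 219.4 kg; yield = 82.58%

Intermediates are printed rounded to 4 significant digits between the steps. Each numeric step keeps full precision at each step — each reported figure carries a single rounding; derived quantities (ignition loss, yield, glass mass, the four compositions, the totals) are computed in full precision using the weight values for 219.4 kg of glass, as quoted within the problem or answer text.
Per-material ignition loss:
  Raw A: 35.52 × 0.3455 = 12.27 kg
  Material B: 36.11 × 0.01500 = 0.5416 kg
  Component C: 62.20 × 0.5162 = 32.11 kg
  Material D: 131.8 × 0.01020 = 1.344 kg
Total LOI = 46.27 kg
Glass = batch − LOI = 265.6 − 46.27 = 219.4 kg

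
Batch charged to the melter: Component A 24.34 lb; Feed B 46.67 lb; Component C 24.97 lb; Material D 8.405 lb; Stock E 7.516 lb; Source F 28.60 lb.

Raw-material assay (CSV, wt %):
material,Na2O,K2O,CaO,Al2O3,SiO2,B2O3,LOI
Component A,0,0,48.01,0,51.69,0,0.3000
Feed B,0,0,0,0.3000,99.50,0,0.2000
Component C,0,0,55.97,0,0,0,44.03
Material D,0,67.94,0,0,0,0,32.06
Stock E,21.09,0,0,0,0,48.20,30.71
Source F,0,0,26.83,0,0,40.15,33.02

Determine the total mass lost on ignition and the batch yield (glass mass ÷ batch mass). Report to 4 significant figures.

LOI loss = 25.61 lb; glass = 114.9 lb; yield = 81.77%

The working math maintains full precision through the solve — intermediates are shown, with 4-significant-digit rounding, at each printed step; every reported result sees exactly one rounding. Derived quantities are recomputed at full float precision (LOI, yield, the totals, six oxide percentages, glass mass) using the weight values per 114.9 lb of glass, exactly as shown in the problem or answer text.
Material-by-material LOI:
  Component A: 24.34 × 0.003000 = 0.07302 lb
  Feed B: 46.67 × 0.002000 = 0.09334 lb
  Component C: 24.97 × 0.4403 = 10.99 lb
  Material D: 8.405 × 0.3206 = 2.695 lb
  Stock E: 7.516 × 0.3071 = 2.308 lb
  Source F: 28.60 × 0.3302 = 9.444 lb
Total LOI = 25.61 lb
Glass = batch − LOI = 140.5 − 25.61 = 114.9 lb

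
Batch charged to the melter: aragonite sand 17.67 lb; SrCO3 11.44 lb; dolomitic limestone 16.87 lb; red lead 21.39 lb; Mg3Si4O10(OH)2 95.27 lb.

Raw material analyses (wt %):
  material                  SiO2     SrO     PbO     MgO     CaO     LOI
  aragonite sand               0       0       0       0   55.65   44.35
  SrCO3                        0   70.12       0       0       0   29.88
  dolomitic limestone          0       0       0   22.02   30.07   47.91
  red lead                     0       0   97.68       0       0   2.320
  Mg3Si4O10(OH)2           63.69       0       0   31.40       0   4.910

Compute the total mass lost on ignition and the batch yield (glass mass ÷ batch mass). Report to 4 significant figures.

LOI loss = 24.51 lb; glass = 138.1 lb; yield = 84.93%

Values along the way are displayed (rounded to 4 significant figures) when written out — the working math holds exact precision at each step; every reported value undergoes a single rounding. Derived quantities, which include the five compositions, the totals, net glass mass, yield, LOI, are re-derived at full float precision, as written in the question or the answer, from the weighed amounts on 138.1 lb of glass.
Ignition loss by material:
  aragonite sand: 17.67 × 0.4435 = 7.837 lb
  SrCO3: 11.44 × 0.2988 = 3.418 lb
  dolomitic limestone: 16.87 × 0.4791 = 8.082 lb
  red lead: 21.39 × 0.02320 = 0.4962 lb
  Mg3Si4O10(OH)2: 95.27 × 0.04910 = 4.678 lb
Total LOI = 24.51 lb
Glass = batch − LOI = 162.6 − 24.51 = 138.1 lb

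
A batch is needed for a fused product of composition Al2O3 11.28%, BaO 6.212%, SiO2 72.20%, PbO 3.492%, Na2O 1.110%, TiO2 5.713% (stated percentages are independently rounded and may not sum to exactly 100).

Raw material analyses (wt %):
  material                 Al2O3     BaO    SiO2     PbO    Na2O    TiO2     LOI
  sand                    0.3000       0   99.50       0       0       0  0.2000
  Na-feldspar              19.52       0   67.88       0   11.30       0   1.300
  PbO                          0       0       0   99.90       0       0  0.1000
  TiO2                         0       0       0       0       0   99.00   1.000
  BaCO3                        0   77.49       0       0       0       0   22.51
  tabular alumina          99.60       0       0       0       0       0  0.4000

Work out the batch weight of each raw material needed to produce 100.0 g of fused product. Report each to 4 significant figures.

Batch per 100.0 g fused product:
  sand: 65.86 g
  Na-feldspar: 9.823 g
  PbO: 3.495 g
  TiO2: 5.771 g
  BaCO3: 8.017 g
  tabular alumina: 9.202 g
Total batch = 102.2 g; LOI loss = 2.162 g; yield = 97.88%

Each numeric step maintains full float precision through the solve; intermediates appear with 4-significant-figure rounding in the printout — every reported result takes exactly one rounding; all derived quantities are re-derived starting from the weights at 100.0 g of glass in full float precision (totals, the six compositions, yield, net glass mass, ignition loss), exactly as printed in the problem or answer text.
Target masses of each oxide per 100.0 g fused product:
  Al2O3: 11.28% × 100.0 = 11.28 g
  BaO: 6.212% × 100.0 = 6.212 g
  SiO2: 72.20% × 100.0 = 72.20 g
  PbO: 3.492% × 100.0 = 3.492 g
  Na2O: 1.110% × 100.0 = 1.110 g
  TiO2: 5.713% × 100.0 = 5.713 g
A balance pass over the oxides, with the batch weights as given, on the stated basis (every target is met by its sum once rounding is allowed for):
  Al2O3: 65.86·0.003000 + 9.823·0.1952 + 9.202·0.9960 = 11.28 g (target 11.28 g)
  BaO: 8.017·0.7749 = 6.212 g (target 6.212 g)
  SiO2: 65.86·0.9950 + 9.823·0.6788 = 72.20 g (target 72.20 g)
  PbO: 3.495·0.9990 = 3.492 g (target 3.492 g)
  Na2O: 9.823·0.1130 = 1.110 g (target 1.110 g)
  TiO2: 5.771·0.9900 = 5.713 g (target 5.713 g)
Auditing the glass mass value: total charge less LOI = 100.0 g (oxide target masses add up to 100.0 g; basis as stated: 100.0 g — deltas are rounding alone).
Adding the batch up: Σ batch = 102.2 g; LOI removed, Σ of batch·LOI: 2.162 g; the yield ratio, glass ÷ batch: 97.88%.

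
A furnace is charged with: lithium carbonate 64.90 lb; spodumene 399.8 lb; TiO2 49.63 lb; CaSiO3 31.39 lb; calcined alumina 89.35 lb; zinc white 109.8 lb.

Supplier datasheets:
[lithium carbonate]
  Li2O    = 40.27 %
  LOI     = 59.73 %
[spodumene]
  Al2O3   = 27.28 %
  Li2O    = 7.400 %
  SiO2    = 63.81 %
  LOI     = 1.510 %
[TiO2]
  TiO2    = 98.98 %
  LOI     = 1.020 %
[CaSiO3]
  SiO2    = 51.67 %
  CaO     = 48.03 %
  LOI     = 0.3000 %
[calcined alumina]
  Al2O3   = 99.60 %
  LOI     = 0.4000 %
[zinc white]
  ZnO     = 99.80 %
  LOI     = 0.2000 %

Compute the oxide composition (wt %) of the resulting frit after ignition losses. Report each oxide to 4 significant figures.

Working values are displayed rounded to 4 significant digits when written out — the whole derivation maintains exact precision end to end; each reported value undergoes a single rounding; derived quantities are recomputed in full float precision (LOI, glass mass, the yield, six oxide percentages, the totals) using the weight values per 698.9 lb of glass, as given in the problem or the answer.
Per-oxide mass from batch:
  TiO2: 49.63·0.9898 = 49.12 lb
  Al2O3: 399.8·0.2728 + 89.35·0.9960 = 198.1 lb
  Li2O: 64.90·0.4027 + 399.8·0.07400 = 55.72 lb
  ZnO: 109.8·0.9980 = 109.6 lb
  SiO2: 399.8·0.6381 + 31.39·0.5167 = 271.3 lb
  CaO: 31.39·0.4803 = 15.08 lb
LOI: 64.90·0.5973 + 399.8·0.01510 + 49.63·0.01020 + 31.39·0.003000 + 89.35·0.004000 + 109.8·0.002000 = 45.98 lb
Glass = total batch minus LOI = 744.9 − 45.98 = 698.9 lb (matching Σ of the oxides)
percent by weight: oxide/glass ×100

Glass mass = 698.9 lb (batch 744.9 − LOI 45.98).
Composition: TiO2 7.029%, Al2O3 28.34%, Li2O 7.973%, ZnO 15.68%, SiO2 38.82%, CaO 2.157%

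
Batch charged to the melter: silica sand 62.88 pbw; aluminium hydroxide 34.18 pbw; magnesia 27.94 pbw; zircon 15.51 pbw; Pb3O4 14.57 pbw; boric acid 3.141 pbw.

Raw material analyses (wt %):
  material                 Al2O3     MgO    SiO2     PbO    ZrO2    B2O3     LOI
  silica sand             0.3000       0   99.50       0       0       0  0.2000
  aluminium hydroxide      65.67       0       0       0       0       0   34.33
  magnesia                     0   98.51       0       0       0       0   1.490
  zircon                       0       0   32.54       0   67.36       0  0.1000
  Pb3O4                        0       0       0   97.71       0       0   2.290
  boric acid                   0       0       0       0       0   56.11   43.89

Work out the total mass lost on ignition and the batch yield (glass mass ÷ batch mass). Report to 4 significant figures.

LOI loss = 14.00 pbw; glass = 144.2 pbw; yield = 91.15%

Rounding to 4 significant figures governs each intermediate as printed — each numeric step holds exact precision at every stage; a single rounding finalizes each reported result; derived quantities, including ignition loss, the totals, net glass mass, the yield, six oxide percentages, are computed from the weighed amounts at 144.2 pbw of glass at exact precision as set out in the problem or the answer.
Material-by-material LOI:
  silica sand: 62.88 × 0.002000 = 0.1258 pbw
  aluminium hydroxide: 34.18 × 0.3433 = 11.73 pbw
  magnesia: 27.94 × 0.01490 = 0.4163 pbw
  zircon: 15.51 × 0.001000 = 0.01551 pbw
  Pb3O4: 14.57 × 0.02290 = 0.3337 pbw
  boric acid: 3.141 × 0.4389 = 1.379 pbw
Total LOI = 14.00 pbw
Glass = batch − LOI = 158.2 − 14.00 = 144.2 pbw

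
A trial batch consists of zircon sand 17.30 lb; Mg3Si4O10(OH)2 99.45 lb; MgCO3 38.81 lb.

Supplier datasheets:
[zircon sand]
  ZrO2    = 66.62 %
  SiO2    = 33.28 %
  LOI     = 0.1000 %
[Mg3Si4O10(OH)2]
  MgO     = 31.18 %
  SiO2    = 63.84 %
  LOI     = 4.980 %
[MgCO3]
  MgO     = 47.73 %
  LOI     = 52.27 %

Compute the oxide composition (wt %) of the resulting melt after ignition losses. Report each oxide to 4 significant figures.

Glass mass = 130.3 lb (batch 155.6 − LOI 25.26).
Composition: MgO 38.01%, ZrO2 8.845%, SiO2 53.14%

Each numeric step maintains full float precision from start to finish. Working values appear, rounded to four significant figures, between the steps — every reported number is rounded once only; all derived quantities, including the totals, net glass mass, ignition loss, the three compositions, yield, are carried from the batch weights on 130.3 lb of glass in full float precision as written in problem or answer.
What the batch supplies per oxide:
  MgO: 99.45·0.3118 + 38.81·0.4773 = 49.53 lb
  ZrO2: 17.30·0.6662 = 11.53 lb
  SiO2: 17.30·0.3328 + 99.45·0.6384 = 69.25 lb
LOI: 17.30·0.001000 + 99.45·0.04980 + 38.81·0.5227 = 25.26 lb
Net of LOI, the glass mass = 155.6 − 25.26 = 130.3 lb (equal to the oxide-mass sum)
oxide / glass × 100 gives the wt %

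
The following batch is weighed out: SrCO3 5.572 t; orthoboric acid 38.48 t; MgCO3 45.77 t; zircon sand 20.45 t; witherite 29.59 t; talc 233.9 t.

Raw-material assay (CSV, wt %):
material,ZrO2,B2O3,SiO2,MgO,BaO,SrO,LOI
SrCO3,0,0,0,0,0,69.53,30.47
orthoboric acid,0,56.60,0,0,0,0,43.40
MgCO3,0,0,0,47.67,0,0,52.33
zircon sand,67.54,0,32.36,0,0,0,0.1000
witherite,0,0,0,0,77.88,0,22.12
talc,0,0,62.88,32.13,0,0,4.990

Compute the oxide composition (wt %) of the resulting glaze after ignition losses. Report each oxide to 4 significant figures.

Every computation carries exact precision through the solve. Working values are displayed, rounded to four significant digits, between the steps. Every reported number receives exactly one rounding — the derived quantities are carried in full precision (totals, the six compositions, LOI, net glass mass, yield) starting from the weights per 313.2 t of glass exactly as printed in either problem or answer.
Oxide-by-oxide delivered mass:
  ZrO2: 20.45·0.6754 = 13.81 t
  B2O3: 38.48·0.5660 = 21.78 t
  SiO2: 20.45·0.3236 + 233.9·0.6288 = 153.7 t
  MgO: 45.77·0.4767 + 233.9·0.3213 = 96.97 t
  BaO: 29.59·0.7788 = 23.04 t
  SrO: 5.572·0.6953 = 3.874 t
LOI: 5.572·0.3047 + 38.48·0.4340 + 45.77·0.5233 + 20.45·0.001000 + 29.59·0.2212 + 233.9·0.04990 = 60.59 t
The glass mass, total less LOI, = 373.8 − 60.59 = 313.2 t (consistent with Σ oxide mass)
wt % = 100 × oxide mass / glass mass

Glass mass = 313.2 t (batch 373.8 − LOI 60.59).
Composition: ZrO2 4.410%, B2O3 6.954%, SiO2 49.08%, MgO 30.96%, BaO 7.358%, SrO 1.237%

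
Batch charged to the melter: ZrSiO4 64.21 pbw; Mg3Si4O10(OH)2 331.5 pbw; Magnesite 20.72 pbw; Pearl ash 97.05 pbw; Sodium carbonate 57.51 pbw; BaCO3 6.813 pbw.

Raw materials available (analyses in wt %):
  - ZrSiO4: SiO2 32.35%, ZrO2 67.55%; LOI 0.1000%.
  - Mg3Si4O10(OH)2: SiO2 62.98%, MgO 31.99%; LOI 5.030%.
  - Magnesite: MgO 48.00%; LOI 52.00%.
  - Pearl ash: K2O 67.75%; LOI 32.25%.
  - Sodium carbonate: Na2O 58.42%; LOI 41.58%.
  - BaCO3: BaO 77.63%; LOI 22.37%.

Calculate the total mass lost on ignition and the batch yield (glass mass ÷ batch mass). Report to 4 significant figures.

LOI loss = 84.25 pbw; glass = 493.6 pbw; yield = 85.42%

Working values appear, rounded to four significant figures, when written out. Every computation carries full float precision at each step; a single rounding completes each reported figure; the derived quantities are computed in exact precision (six oxide percentages, totals, ignition loss, the yield, net glass mass) from the batch weights on 493.6 pbw of glass precisely as stated by either problem or answer.
Ignition loss by material:
  ZrSiO4: 64.21 × 0.001000 = 0.06421 pbw
  Mg3Si4O10(OH)2: 331.5 × 0.05030 = 16.67 pbw
  Magnesite: 20.72 × 0.5200 = 10.77 pbw
  Pearl ash: 97.05 × 0.3225 = 31.30 pbw
  Sodium carbonate: 57.51 × 0.4158 = 23.91 pbw
  BaCO3: 6.813 × 0.2237 = 1.524 pbw
Total LOI = 84.25 pbw
Glass = batch − LOI = 577.8 − 84.25 = 493.6 pbw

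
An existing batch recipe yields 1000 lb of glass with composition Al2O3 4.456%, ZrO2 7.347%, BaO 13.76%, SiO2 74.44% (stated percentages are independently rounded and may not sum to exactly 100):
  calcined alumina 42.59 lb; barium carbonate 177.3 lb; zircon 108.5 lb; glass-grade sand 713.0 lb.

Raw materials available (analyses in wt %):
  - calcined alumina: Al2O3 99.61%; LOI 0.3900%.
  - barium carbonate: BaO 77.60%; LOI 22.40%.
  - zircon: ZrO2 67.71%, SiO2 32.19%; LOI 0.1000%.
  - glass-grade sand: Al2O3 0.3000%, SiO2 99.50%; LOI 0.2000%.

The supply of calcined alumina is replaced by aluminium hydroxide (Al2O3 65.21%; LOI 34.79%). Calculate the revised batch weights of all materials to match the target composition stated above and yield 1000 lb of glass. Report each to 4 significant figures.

Revised batch per 1000 lb glass:
  aluminium hydroxide: 65.05 lb
  barium carbonate: 177.3 lb
  zircon: 108.5 lb
  glass-grade sand: 713.0 lb
Total batch = 1064 lb; LOI loss = 63.88 lb

All internal work keeps full precision throughout — in-progress results appear, rounded to 4 significant digits, on the page. Every reported result receives exactly one rounding; all derived quantities are carried at full precision (the four compositions, yield, net glass mass, totals, LOI) from the weighed amounts per 1000 lb of glass, as given in question or answer.
Target oxide masses per 1000 lb glass:
  Al2O3: 4.456% × 1000 = 44.56 lb
  ZrO2: 7.347% × 1000 = 73.47 lb
  BaO: 13.76% × 1000 = 137.6 lb
  SiO2: 74.44% × 1000 = 744.4 lb
Checking each oxide sum given the weights on record, at the basis given (sum by sum, the targets are met exact up to rounding of places):
  Al2O3: 65.05·0.6521 + 713.0·0.003000 = 44.56 lb (target 44.56 lb)
  ZrO2: 108.5·0.6771 = 73.47 lb (target 73.47 lb)
  BaO: 177.3·0.7760 = 137.6 lb (target 137.6 lb)
  SiO2: 108.5·0.3219 + 713.0·0.9950 = 744.4 lb (target 744.4 lb)
Glass-mass sanity pass: batch total minus LOI = 1000 lb (summing oxide targets gives 1000 lb; basis as stated: 1000 lb — a pure rounding effect).
Summing the batch: Σ batch = 1064 lb; LOI removed, Σ of batch·LOI: 63.88 lb; yield: glass divided by total = 94.00%.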